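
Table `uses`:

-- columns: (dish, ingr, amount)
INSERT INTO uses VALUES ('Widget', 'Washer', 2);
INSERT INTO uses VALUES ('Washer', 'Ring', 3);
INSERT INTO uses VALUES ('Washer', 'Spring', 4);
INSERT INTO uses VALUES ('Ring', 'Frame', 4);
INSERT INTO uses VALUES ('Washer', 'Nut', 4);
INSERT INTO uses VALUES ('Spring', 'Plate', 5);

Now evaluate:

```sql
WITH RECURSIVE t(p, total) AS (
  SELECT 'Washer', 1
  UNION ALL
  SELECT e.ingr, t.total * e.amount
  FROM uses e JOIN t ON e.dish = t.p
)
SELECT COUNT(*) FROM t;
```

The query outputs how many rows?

6

Base: (Washer, total=1).
Iteration 1: components of {Washer} -> Nut = 1*4 = 4, Ring = 1*3 = 3, Spring = 1*4 = 4.
Iteration 2: components of {Nut,Ring,Spring} -> Frame = 3*4 = 12, Plate = 4*5 = 20.
Iteration 3: no further components; recursion stops.
Total rows emitted: 6.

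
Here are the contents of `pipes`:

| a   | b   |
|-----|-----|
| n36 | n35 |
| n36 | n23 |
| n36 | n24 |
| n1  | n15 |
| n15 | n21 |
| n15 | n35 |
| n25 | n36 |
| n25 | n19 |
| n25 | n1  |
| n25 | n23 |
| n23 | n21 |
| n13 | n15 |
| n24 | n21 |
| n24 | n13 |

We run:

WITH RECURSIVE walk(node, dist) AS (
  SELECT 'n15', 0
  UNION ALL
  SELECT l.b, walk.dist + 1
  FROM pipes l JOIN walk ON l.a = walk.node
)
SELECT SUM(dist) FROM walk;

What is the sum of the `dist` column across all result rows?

Base: (n15, dist=0).
Iteration 1: edges from {n15} -> (n21, dist=1), (n35, dist=1).
Iteration 2: no outgoing edges from {n21,n35}; recursion stops.
SUM(dist) = 0 + 1 + 1 = 2.

2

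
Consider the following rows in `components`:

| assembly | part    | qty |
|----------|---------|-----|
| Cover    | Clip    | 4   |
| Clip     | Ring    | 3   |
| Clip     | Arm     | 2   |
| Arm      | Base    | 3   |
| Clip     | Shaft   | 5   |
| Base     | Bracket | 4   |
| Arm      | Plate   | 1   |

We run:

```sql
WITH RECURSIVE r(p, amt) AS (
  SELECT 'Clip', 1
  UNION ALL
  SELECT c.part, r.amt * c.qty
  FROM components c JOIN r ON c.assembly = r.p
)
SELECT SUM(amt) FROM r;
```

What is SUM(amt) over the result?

43

Base: (Clip, amt=1).
Iteration 1: components of {Clip} -> Arm = 1*2 = 2, Ring = 1*3 = 3, Shaft = 1*5 = 5.
Iteration 2: components of {Arm,Ring,Shaft} -> Base = 2*3 = 6, Plate = 2*1 = 2.
Iteration 3: components of {Base,Plate} -> Bracket = 6*4 = 24.
Iteration 4: no further components; recursion stops.
SUM(amt) = 1 + 3 + 2 + 5 + 6 + 2 + 24 = 43.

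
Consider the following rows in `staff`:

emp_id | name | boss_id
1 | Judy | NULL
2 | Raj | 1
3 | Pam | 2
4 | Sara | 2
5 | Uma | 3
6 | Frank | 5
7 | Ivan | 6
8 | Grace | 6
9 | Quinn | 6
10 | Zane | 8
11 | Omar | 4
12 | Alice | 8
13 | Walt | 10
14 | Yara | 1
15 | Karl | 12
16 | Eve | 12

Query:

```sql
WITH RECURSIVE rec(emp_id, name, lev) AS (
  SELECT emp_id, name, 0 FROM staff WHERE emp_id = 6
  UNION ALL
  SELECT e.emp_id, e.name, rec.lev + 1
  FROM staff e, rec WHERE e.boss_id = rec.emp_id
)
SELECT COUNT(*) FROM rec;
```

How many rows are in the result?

Base: emp_id=6 (Frank) at lev 0.
Iteration 1: rows with boss_id in {6} -> Ivan (id 7, lev 1), Grace (id 8, lev 1), Quinn (id 9, lev 1).
Iteration 2: rows with boss_id in {7,8,9} -> Zane (id 10, lev 2), Alice (id 12, lev 2).
Iteration 3: rows with boss_id in {10,12} -> Walt (id 13, lev 3), Karl (id 15, lev 3), Eve (id 16, lev 3).
Iteration 4: no rows with boss_id in {13,15,16}; recursion stops.
Total rows emitted: 9.

9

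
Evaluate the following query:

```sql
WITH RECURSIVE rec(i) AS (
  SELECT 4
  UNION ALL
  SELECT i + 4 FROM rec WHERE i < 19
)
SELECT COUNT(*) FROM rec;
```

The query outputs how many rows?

5

Base: i=4.
Iteration 1: 4 < 19 holds -> i = 4 + 4 = 8.
Iteration 2: 8 < 19 holds -> i = 8 + 4 = 12.
Iteration 3: 12 < 19 holds -> i = 12 + 4 = 16.
Iteration 4: 16 < 19 holds -> i = 16 + 4 = 20.
Iteration 5: 20 < 19 fails; recursion stops.
Total rows emitted: 5.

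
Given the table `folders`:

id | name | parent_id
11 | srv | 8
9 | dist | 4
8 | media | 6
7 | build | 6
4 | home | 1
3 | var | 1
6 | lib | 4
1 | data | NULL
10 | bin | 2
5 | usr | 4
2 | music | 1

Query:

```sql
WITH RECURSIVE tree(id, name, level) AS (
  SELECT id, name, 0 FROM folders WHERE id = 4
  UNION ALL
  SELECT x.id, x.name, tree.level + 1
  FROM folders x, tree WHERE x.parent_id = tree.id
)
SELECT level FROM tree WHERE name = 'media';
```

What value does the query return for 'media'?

Base: id=4 (home) at level 0.
Iteration 1: rows with parent_id in {4} -> usr (id 5, level 1), lib (id 6, level 1), dist (id 9, level 1).
Iteration 2: rows with parent_id in {5,6,9} -> build (id 7, level 2), media (id 8, level 2).
Iteration 3: rows with parent_id in {7,8} -> srv (id 11, level 3).
Iteration 4: no rows with parent_id in {11}; recursion stops.

2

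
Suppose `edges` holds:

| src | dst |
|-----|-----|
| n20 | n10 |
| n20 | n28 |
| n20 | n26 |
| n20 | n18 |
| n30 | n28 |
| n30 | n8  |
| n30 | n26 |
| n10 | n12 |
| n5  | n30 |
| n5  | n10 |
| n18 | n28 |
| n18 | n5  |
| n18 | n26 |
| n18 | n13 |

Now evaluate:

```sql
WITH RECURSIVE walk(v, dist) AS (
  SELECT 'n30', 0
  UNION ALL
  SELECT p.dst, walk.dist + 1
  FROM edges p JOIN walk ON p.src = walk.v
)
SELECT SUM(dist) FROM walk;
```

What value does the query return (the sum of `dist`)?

Base: (n30, dist=0).
Iteration 1: edges from {n30} -> (n26, dist=1), (n28, dist=1), (n8, dist=1).
Iteration 2: no outgoing edges from {n26,n28,n8}; recursion stops.
SUM(dist) = 0 + 1 + 1 + 1 = 3.

3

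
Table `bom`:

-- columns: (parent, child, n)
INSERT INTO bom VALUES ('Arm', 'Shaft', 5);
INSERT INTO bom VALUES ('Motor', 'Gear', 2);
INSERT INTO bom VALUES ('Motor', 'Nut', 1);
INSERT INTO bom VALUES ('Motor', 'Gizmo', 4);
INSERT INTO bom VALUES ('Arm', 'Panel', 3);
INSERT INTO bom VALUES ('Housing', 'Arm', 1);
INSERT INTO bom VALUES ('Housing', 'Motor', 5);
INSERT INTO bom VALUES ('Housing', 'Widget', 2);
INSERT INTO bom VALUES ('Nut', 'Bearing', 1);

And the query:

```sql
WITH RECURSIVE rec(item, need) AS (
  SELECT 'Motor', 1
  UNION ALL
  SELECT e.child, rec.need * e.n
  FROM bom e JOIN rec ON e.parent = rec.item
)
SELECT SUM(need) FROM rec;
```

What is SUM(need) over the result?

Base: (Motor, need=1).
Iteration 1: components of {Motor} -> Gear = 1*2 = 2, Gizmo = 1*4 = 4, Nut = 1*1 = 1.
Iteration 2: components of {Gear,Gizmo,Nut} -> Bearing = 1*1 = 1.
Iteration 3: no further components; recursion stops.
SUM(need) = 1 + 2 + 1 + 4 + 1 = 9.

9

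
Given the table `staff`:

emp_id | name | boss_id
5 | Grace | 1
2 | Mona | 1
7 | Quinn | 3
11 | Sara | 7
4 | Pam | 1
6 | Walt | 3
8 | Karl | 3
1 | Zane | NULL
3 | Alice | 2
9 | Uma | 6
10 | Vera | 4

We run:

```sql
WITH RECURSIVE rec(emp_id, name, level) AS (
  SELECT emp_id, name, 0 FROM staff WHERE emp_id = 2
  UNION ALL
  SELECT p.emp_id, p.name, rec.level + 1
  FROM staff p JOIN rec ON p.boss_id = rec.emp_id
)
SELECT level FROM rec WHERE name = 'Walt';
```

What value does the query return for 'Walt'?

Base: emp_id=2 (Mona) at level 0.
Iteration 1: rows with boss_id in {2} -> Alice (id 3, level 1).
Iteration 2: rows with boss_id in {3} -> Walt (id 6, level 2), Quinn (id 7, level 2), Karl (id 8, level 2).
Iteration 3: rows with boss_id in {6,7,8} -> Uma (id 9, level 3), Sara (id 11, level 3).
Iteration 4: no rows with boss_id in {9,11}; recursion stops.

2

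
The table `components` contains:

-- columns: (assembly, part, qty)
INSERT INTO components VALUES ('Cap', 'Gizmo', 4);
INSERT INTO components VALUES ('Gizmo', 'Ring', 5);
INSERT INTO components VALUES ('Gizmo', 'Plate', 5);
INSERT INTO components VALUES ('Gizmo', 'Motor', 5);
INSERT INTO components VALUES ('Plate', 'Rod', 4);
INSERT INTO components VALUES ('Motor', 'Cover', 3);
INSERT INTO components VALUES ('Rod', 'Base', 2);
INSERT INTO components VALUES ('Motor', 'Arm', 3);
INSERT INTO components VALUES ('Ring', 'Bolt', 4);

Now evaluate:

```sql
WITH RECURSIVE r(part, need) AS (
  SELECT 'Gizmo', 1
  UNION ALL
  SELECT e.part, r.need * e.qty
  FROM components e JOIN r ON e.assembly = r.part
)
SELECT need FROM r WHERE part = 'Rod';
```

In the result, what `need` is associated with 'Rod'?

20

Base: (Gizmo, need=1).
Iteration 1: components of {Gizmo} -> Motor = 1*5 = 5, Plate = 1*5 = 5, Ring = 1*5 = 5.
Iteration 2: components of {Motor,Plate,Ring} -> Arm = 5*3 = 15, Bolt = 5*4 = 20, Cover = 5*3 = 15, Rod = 5*4 = 20.
Iteration 3: components of {Arm,Bolt,Cover,Rod} -> Base = 20*2 = 40.
Iteration 4: no further components; recursion stops.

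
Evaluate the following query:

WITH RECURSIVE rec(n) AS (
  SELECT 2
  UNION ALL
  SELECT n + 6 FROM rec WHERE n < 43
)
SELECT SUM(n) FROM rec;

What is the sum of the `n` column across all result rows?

184

Base: n=2.
Iteration 1: 2 < 43 holds -> n = 2 + 6 = 8.
Iteration 2: 8 < 43 holds -> n = 8 + 6 = 14.
Iteration 3: 14 < 43 holds -> n = 14 + 6 = 20.
Iteration 4: 20 < 43 holds -> n = 20 + 6 = 26.
Iteration 5: 26 < 43 holds -> n = 26 + 6 = 32.
Iteration 6: 32 < 43 holds -> n = 32 + 6 = 38.
Iteration 7: 38 < 43 holds -> n = 38 + 6 = 44.
Iteration 8: 44 < 43 fails; recursion stops.
SUM(n) = 2 + 8 + 14 + 20 + 26 + 32 + 38 + 44 = 184.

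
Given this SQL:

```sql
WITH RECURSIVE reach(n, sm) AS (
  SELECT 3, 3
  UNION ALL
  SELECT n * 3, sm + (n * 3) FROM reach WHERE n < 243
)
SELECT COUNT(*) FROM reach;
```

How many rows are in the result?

5

Base: n=3, sm=3.
Iteration 1: 3 < 243 holds -> n = 3 * 3 = 9, sm = 3 + 9 = 12.
Iteration 2: 9 < 243 holds -> n = 9 * 3 = 27, sm = 12 + 27 = 39.
Iteration 3: 27 < 243 holds -> n = 27 * 3 = 81, sm = 39 + 81 = 120.
Iteration 4: 81 < 243 holds -> n = 81 * 3 = 243, sm = 120 + 243 = 363.
Iteration 5: 243 < 243 fails; recursion stops.
Total rows emitted: 5.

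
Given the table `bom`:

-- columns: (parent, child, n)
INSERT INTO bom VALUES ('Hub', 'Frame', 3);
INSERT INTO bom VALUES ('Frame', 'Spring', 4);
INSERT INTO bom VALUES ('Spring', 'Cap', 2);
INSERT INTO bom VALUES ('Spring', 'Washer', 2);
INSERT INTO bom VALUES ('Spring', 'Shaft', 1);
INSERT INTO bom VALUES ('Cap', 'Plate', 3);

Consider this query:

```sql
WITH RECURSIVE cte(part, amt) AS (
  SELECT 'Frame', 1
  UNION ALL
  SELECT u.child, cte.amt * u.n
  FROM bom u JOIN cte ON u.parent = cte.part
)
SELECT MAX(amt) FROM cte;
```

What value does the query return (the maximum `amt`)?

24

Base: (Frame, amt=1).
Iteration 1: components of {Frame} -> Spring = 1*4 = 4.
Iteration 2: components of {Spring} -> Cap = 4*2 = 8, Shaft = 4*1 = 4, Washer = 4*2 = 8.
Iteration 3: components of {Cap,Shaft,Washer} -> Plate = 8*3 = 24.
Iteration 4: no further components; recursion stops.
amt values: 1, 4, 8, 8, 4, 24; the maximum is 24.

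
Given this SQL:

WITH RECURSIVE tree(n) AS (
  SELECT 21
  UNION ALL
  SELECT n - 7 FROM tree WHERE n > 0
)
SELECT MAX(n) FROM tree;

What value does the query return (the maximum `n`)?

Base: n=21.
Iteration 1: 21 > 0 holds -> n = 21 - 7 = 14.
Iteration 2: 14 > 0 holds -> n = 14 - 7 = 7.
Iteration 3: 7 > 0 holds -> n = 7 - 7 = 0.
Iteration 4: 0 > 0 fails; recursion stops.
n values: 21, 14, 7, 0; the maximum is 21.

21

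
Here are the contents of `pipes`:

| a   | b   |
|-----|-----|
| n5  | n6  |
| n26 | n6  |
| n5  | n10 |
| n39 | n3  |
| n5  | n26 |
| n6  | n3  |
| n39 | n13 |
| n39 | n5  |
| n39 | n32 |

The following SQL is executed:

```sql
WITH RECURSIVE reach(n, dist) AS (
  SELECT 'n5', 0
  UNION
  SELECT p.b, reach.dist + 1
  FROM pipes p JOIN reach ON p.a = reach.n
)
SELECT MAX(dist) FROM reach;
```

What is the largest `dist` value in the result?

Base: (n5, dist=0).
Iteration 1: edges from {n5} -> (n10, dist=1), (n26, dist=1), (n6, dist=1).
Iteration 2: edges from {n10,n26,n6} -> (n3, dist=2), (n6, dist=2).
Iteration 3: edges from {n3,n6} -> (n3, dist=3).
Iteration 4: no outgoing edges from {n3}; recursion stops.
dist values: 0, 1, 1, 1, 2, 2, 3; the maximum is 3.

3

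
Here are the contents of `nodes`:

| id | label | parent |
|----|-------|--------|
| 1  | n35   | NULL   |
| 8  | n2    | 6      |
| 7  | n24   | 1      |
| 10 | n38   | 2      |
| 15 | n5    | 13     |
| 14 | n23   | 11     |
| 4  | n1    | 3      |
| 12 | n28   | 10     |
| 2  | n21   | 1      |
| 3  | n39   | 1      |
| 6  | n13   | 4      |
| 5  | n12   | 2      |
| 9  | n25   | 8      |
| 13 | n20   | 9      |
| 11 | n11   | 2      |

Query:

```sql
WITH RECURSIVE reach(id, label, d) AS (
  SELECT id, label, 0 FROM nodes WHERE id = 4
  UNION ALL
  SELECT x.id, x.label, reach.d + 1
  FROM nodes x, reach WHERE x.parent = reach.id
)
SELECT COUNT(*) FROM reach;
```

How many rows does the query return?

6

Base: id=4 (n1) at d 0.
Iteration 1: rows with parent in {4} -> n13 (id 6, d 1).
Iteration 2: rows with parent in {6} -> n2 (id 8, d 2).
Iteration 3: rows with parent in {8} -> n25 (id 9, d 3).
Iteration 4: rows with parent in {9} -> n20 (id 13, d 4).
Iteration 5: rows with parent in {13} -> n5 (id 15, d 5).
Iteration 6: no rows with parent in {15}; recursion stops.
Total rows emitted: 6.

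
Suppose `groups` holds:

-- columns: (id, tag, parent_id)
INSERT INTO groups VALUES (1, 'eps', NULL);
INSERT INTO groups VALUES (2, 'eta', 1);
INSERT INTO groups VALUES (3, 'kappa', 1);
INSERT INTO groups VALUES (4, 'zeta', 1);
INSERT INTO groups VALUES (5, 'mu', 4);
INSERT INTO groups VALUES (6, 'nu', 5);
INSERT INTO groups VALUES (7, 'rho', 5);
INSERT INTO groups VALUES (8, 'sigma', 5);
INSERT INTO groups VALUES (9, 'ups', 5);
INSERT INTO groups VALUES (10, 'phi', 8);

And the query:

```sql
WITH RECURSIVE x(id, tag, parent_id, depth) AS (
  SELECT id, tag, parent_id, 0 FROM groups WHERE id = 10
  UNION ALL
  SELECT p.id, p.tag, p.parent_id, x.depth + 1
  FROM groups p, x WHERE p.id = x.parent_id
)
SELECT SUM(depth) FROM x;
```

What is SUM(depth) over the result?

Base: id=10 (phi), parent_id=8, depth 0.
Iteration 1: join on id=8 -> sigma (id 8, parent_id=5, depth 1).
Iteration 2: join on id=5 -> mu (id 5, parent_id=4, depth 2).
Iteration 3: join on id=4 -> zeta (id 4, parent_id=1, depth 3).
Iteration 4: join on id=1 -> eps (id 1, parent_id=NULL, depth 4).
Iteration 5: parent_id is NULL; no match; recursion stops.
SUM(depth) = 0 + 1 + 2 + 3 + 4 = 10.

10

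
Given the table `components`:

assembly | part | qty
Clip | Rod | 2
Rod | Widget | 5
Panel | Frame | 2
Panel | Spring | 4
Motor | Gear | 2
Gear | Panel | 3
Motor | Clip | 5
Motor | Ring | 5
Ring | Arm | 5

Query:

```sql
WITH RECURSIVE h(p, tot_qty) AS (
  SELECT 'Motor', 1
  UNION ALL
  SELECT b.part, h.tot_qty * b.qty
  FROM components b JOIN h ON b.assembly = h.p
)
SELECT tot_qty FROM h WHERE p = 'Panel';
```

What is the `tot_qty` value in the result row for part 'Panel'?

Base: (Motor, tot_qty=1).
Iteration 1: components of {Motor} -> Clip = 1*5 = 5, Gear = 1*2 = 2, Ring = 1*5 = 5.
Iteration 2: components of {Clip,Gear,Ring} -> Arm = 5*5 = 25, Panel = 2*3 = 6, Rod = 5*2 = 10.
Iteration 3: components of {Arm,Panel,Rod} -> Frame = 6*2 = 12, Spring = 6*4 = 24, Widget = 10*5 = 50.
Iteration 4: no further components; recursion stops.

6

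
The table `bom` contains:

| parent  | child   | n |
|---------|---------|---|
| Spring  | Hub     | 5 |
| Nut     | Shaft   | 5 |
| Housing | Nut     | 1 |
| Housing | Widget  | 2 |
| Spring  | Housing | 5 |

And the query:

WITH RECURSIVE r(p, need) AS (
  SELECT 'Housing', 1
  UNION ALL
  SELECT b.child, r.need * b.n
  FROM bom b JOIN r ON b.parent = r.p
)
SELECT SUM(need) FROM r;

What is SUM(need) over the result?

Base: (Housing, need=1).
Iteration 1: components of {Housing} -> Nut = 1*1 = 1, Widget = 1*2 = 2.
Iteration 2: components of {Nut,Widget} -> Shaft = 1*5 = 5.
Iteration 3: no further components; recursion stops.
SUM(need) = 1 + 2 + 1 + 5 = 9.

9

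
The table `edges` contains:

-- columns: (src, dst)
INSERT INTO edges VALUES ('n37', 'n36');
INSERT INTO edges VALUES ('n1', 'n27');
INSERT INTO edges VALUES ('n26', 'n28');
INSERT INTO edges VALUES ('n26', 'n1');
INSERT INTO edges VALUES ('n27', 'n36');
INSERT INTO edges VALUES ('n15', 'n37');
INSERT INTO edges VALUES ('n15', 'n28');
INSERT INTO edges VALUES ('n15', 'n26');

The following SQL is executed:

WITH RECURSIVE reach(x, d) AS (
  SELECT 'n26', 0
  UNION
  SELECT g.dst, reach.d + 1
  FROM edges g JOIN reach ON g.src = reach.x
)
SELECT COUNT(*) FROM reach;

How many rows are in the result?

5

Base: (n26, d=0).
Iteration 1: edges from {n26} -> (n1, d=1), (n28, d=1).
Iteration 2: edges from {n1,n28} -> (n27, d=2).
Iteration 3: edges from {n27} -> (n36, d=3).
Iteration 4: no outgoing edges from {n36}; recursion stops.
Total rows emitted: 5.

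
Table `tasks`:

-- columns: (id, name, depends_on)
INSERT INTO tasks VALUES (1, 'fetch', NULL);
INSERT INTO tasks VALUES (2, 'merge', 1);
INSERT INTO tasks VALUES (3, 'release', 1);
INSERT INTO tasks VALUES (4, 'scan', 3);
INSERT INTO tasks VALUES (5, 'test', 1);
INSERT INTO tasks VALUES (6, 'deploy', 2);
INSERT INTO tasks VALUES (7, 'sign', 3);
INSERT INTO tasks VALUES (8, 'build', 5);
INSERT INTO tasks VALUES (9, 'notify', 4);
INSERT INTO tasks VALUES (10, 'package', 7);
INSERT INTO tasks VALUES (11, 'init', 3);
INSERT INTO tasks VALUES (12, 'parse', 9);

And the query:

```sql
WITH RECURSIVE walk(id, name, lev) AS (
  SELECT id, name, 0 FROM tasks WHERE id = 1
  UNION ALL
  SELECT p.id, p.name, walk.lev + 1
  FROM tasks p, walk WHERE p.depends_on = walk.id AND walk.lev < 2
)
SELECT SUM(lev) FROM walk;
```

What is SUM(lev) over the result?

Base: id=1 (fetch) at lev 0.
Iteration 1: rows with depends_on in {1} -> merge (id 2, lev 1), release (id 3, lev 1), test (id 5, lev 1).
Iteration 2: rows with depends_on in {2,3,5} -> scan (id 4, lev 2), deploy (id 6, lev 2), sign (id 7, lev 2), build (id 8, lev 2), init (id 11, lev 2).
Iteration 3: lev < 2 fails for all current rows; recursion stops.
SUM(lev) = 0 + 1 + 1 + 1 + 2 + 2 + 2 + 2 + 2 = 13.

13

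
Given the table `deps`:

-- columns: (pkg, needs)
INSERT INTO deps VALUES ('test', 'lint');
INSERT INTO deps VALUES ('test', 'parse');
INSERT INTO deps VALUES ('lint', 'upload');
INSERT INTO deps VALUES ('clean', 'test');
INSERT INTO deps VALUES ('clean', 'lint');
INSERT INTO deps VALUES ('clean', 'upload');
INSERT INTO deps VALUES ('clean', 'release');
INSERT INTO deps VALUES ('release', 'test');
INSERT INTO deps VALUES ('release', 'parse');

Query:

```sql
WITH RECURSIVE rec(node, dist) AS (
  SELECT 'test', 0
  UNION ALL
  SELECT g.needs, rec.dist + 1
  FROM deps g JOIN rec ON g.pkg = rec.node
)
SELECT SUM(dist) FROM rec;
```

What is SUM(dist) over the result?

4

Base: (test, dist=0).
Iteration 1: edges from {test} -> (lint, dist=1), (parse, dist=1).
Iteration 2: edges from {lint,parse} -> (upload, dist=2).
Iteration 3: no outgoing edges from {upload}; recursion stops.
SUM(dist) = 0 + 1 + 1 + 2 = 4.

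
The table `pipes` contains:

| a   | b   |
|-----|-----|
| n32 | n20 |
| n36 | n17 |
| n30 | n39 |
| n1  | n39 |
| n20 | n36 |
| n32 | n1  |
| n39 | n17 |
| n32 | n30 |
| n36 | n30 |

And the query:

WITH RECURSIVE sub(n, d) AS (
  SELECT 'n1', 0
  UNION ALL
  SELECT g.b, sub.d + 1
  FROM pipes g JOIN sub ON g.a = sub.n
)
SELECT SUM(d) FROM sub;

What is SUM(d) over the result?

Base: (n1, d=0).
Iteration 1: edges from {n1} -> (n39, d=1).
Iteration 2: edges from {n39} -> (n17, d=2).
Iteration 3: no outgoing edges from {n17}; recursion stops.
SUM(d) = 0 + 1 + 2 = 3.

3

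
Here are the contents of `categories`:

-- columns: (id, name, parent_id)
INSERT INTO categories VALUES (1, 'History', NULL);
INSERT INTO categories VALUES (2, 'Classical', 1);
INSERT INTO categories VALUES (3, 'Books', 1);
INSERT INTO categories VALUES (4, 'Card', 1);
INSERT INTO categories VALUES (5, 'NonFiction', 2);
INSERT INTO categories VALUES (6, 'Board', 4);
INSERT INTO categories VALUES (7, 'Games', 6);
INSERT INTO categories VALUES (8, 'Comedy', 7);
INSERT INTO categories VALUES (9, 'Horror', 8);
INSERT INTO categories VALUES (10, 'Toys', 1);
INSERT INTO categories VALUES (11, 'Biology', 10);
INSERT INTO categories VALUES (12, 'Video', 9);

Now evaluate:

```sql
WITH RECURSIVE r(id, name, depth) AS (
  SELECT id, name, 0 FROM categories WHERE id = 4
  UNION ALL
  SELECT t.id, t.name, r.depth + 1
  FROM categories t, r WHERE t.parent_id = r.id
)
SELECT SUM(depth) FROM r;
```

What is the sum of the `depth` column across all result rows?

Base: id=4 (Card) at depth 0.
Iteration 1: rows with parent_id in {4} -> Board (id 6, depth 1).
Iteration 2: rows with parent_id in {6} -> Games (id 7, depth 2).
Iteration 3: rows with parent_id in {7} -> Comedy (id 8, depth 3).
Iteration 4: rows with parent_id in {8} -> Horror (id 9, depth 4).
Iteration 5: rows with parent_id in {9} -> Video (id 12, depth 5).
Iteration 6: no rows with parent_id in {12}; recursion stops.
SUM(depth) = 0 + 1 + 2 + 3 + 4 + 5 = 15.

15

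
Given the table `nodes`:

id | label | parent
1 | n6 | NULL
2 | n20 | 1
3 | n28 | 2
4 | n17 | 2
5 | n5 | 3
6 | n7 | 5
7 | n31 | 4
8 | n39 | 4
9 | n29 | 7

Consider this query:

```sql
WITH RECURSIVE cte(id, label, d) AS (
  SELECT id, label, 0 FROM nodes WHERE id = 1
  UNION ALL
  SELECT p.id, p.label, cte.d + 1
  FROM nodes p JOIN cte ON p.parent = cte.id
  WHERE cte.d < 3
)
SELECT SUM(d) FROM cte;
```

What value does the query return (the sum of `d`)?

Base: id=1 (n6) at d 0.
Iteration 1: rows with parent in {1} -> n20 (id 2, d 1).
Iteration 2: rows with parent in {2} -> n28 (id 3, d 2), n17 (id 4, d 2).
Iteration 3: rows with parent in {3,4} -> n5 (id 5, d 3), n31 (id 7, d 3), n39 (id 8, d 3).
Iteration 4: d < 3 fails for all current rows; recursion stops.
SUM(d) = 0 + 1 + 2 + 2 + 3 + 3 + 3 = 14.

14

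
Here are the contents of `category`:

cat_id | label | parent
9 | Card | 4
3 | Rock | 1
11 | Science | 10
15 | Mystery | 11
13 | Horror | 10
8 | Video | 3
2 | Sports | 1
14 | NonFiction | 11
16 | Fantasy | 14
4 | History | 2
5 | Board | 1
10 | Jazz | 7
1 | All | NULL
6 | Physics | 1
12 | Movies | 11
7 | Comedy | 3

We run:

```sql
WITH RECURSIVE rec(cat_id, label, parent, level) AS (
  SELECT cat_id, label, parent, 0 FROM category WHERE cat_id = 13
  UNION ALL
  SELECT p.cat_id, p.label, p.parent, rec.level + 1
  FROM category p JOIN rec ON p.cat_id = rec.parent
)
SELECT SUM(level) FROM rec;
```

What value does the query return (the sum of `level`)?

Base: cat_id=13 (Horror), parent=10, level 0.
Iteration 1: join on cat_id=10 -> Jazz (id 10, parent=7, level 1).
Iteration 2: join on cat_id=7 -> Comedy (id 7, parent=3, level 2).
Iteration 3: join on cat_id=3 -> Rock (id 3, parent=1, level 3).
Iteration 4: join on cat_id=1 -> All (id 1, parent=NULL, level 4).
Iteration 5: parent is NULL; no match; recursion stops.
SUM(level) = 0 + 1 + 2 + 3 + 4 = 10.

10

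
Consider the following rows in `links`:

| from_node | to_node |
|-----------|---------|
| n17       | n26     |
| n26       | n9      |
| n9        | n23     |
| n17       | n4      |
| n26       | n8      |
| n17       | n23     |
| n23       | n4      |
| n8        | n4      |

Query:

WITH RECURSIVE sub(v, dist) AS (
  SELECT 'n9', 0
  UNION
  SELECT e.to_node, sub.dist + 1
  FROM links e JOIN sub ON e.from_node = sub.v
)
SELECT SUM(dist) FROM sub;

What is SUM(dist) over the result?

3

Base: (n9, dist=0).
Iteration 1: edges from {n9} -> (n23, dist=1).
Iteration 2: edges from {n23} -> (n4, dist=2).
Iteration 3: no outgoing edges from {n4}; recursion stops.
SUM(dist) = 0 + 1 + 2 = 3.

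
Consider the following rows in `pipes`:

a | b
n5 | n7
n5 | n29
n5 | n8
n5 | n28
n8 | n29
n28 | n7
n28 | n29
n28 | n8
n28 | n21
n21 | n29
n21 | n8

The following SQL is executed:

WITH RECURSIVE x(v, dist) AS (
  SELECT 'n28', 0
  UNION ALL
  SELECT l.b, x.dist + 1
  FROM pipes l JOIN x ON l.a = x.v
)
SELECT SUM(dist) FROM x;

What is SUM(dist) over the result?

13

Base: (n28, dist=0).
Iteration 1: edges from {n28} -> (n21, dist=1), (n29, dist=1), (n7, dist=1), (n8, dist=1).
Iteration 2: edges from {n21,n29,n7,n8} -> (n29, dist=2) x2, (n8, dist=2). [UNION ALL keeps all 3 new rows, including repeats]
Iteration 3: edges from {n29,n8} -> (n29, dist=3).
Iteration 4: no outgoing edges from {n29}; recursion stops.
SUM(dist) = 0 + 1 + 1 + 1 + 1 + 2 + 2 + 2 + 3 = 13.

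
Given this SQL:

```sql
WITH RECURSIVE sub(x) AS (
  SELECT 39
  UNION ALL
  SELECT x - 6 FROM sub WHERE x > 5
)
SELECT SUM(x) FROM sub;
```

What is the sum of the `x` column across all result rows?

147

Base: x=39.
Iteration 1: 39 > 5 holds -> x = 39 - 6 = 33.
Iteration 2: 33 > 5 holds -> x = 33 - 6 = 27.
Iteration 3: 27 > 5 holds -> x = 27 - 6 = 21.
Iteration 4: 21 > 5 holds -> x = 21 - 6 = 15.
Iteration 5: 15 > 5 holds -> x = 15 - 6 = 9.
Iteration 6: 9 > 5 holds -> x = 9 - 6 = 3.
Iteration 7: 3 > 5 fails; recursion stops.
SUM(x) = 39 + 33 + 27 + 21 + 15 + 9 + 3 = 147.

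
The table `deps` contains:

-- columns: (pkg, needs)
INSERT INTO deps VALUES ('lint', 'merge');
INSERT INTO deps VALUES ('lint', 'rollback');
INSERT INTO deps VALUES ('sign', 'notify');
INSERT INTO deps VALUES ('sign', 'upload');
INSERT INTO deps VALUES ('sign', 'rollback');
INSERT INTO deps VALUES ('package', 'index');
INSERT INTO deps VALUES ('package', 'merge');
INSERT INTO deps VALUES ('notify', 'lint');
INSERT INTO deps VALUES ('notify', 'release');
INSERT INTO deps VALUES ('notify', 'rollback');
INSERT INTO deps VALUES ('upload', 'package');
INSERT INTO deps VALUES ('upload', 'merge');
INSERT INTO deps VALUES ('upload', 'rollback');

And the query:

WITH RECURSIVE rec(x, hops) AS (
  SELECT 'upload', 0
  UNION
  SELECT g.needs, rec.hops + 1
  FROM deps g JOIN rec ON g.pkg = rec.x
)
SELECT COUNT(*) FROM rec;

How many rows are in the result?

Base: (upload, hops=0).
Iteration 1: edges from {upload} -> (merge, hops=1), (package, hops=1), (rollback, hops=1).
Iteration 2: edges from {merge,package,rollback} -> (index, hops=2), (merge, hops=2).
Iteration 3: no outgoing edges from {index,merge}; recursion stops.
Total rows emitted: 6.

6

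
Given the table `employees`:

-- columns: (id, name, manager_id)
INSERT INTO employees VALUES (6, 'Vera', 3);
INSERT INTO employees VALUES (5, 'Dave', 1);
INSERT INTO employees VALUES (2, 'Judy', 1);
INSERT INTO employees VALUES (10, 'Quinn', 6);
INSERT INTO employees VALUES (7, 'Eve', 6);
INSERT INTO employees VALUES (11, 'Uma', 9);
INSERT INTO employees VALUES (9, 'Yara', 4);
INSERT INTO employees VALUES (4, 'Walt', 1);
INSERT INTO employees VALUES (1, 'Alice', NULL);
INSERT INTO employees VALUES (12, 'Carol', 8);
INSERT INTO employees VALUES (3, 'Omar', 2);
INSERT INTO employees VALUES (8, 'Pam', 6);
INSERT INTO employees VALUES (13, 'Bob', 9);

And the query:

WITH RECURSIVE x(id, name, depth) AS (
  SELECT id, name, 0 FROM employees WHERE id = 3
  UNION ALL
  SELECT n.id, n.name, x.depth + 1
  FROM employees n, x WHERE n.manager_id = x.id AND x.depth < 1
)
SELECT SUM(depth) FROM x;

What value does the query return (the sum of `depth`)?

Base: id=3 (Omar) at depth 0.
Iteration 1: rows with manager_id in {3} -> Vera (id 6, depth 1).
Iteration 2: depth < 1 fails for all current rows; recursion stops.
SUM(depth) = 0 + 1 = 1.

1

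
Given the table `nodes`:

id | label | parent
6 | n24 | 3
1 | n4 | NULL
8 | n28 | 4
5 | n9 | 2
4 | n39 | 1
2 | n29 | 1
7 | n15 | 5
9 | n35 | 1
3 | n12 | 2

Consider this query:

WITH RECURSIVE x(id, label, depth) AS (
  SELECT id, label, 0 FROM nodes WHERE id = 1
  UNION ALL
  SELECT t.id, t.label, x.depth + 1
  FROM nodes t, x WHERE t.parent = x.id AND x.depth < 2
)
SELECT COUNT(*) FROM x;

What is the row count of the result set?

7

Base: id=1 (n4) at depth 0.
Iteration 1: rows with parent in {1} -> n29 (id 2, depth 1), n39 (id 4, depth 1), n35 (id 9, depth 1).
Iteration 2: rows with parent in {2,4,9} -> n12 (id 3, depth 2), n9 (id 5, depth 2), n28 (id 8, depth 2).
Iteration 3: depth < 2 fails for all current rows; recursion stops.
Total rows emitted: 7.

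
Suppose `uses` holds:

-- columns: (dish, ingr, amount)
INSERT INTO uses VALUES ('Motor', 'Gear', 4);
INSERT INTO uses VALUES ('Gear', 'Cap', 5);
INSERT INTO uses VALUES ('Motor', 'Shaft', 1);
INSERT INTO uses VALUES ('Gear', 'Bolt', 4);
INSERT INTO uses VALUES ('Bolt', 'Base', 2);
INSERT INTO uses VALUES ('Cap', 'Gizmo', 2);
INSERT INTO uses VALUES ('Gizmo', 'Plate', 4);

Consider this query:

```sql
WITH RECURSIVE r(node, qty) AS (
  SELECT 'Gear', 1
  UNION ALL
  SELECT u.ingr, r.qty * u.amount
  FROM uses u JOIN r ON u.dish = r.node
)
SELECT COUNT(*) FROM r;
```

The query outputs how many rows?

6

Base: (Gear, qty=1).
Iteration 1: components of {Gear} -> Bolt = 1*4 = 4, Cap = 1*5 = 5.
Iteration 2: components of {Bolt,Cap} -> Base = 4*2 = 8, Gizmo = 5*2 = 10.
Iteration 3: components of {Base,Gizmo} -> Plate = 10*4 = 40.
Iteration 4: no further components; recursion stops.
Total rows emitted: 6.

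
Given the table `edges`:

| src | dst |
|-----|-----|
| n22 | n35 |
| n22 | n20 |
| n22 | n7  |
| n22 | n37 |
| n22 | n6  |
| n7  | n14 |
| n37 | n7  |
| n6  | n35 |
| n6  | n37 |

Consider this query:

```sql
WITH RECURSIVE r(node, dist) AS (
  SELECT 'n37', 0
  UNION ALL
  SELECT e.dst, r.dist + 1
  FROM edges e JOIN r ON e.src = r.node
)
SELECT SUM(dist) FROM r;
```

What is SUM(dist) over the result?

3

Base: (n37, dist=0).
Iteration 1: edges from {n37} -> (n7, dist=1).
Iteration 2: edges from {n7} -> (n14, dist=2).
Iteration 3: no outgoing edges from {n14}; recursion stops.
SUM(dist) = 0 + 1 + 2 = 3.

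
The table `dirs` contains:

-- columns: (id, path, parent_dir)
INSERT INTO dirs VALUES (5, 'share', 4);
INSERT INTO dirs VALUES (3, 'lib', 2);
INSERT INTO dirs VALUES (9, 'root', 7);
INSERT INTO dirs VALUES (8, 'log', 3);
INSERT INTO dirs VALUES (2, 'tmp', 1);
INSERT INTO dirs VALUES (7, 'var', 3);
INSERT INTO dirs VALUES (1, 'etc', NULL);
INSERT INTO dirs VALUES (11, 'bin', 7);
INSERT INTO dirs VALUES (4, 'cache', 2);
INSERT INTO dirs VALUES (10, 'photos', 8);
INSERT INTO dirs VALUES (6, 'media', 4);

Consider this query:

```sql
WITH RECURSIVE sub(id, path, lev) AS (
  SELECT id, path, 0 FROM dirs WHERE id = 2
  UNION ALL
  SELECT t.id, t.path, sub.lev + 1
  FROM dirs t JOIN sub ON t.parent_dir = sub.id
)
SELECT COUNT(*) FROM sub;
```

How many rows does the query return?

Base: id=2 (tmp) at lev 0.
Iteration 1: rows with parent_dir in {2} -> lib (id 3, lev 1), cache (id 4, lev 1).
Iteration 2: rows with parent_dir in {3,4} -> share (id 5, lev 2), media (id 6, lev 2), var (id 7, lev 2), log (id 8, lev 2).
Iteration 3: rows with parent_dir in {5,6,7,8} -> root (id 9, lev 3), photos (id 10, lev 3), bin (id 11, lev 3).
Iteration 4: no rows with parent_dir in {9,10,11}; recursion stops.
Total rows emitted: 10.

10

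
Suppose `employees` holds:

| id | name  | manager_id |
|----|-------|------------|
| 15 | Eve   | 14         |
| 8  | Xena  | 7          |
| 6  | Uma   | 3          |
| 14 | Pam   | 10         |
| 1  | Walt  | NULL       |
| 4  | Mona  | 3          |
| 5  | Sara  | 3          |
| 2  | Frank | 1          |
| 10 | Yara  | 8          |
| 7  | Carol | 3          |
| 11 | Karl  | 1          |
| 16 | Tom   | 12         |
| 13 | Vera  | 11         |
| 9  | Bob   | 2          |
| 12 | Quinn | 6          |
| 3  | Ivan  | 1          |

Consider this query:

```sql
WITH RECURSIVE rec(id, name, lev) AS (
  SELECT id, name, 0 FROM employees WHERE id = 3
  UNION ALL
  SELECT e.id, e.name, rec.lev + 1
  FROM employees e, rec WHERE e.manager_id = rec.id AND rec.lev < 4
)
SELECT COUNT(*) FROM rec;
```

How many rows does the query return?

Base: id=3 (Ivan) at lev 0.
Iteration 1: rows with manager_id in {3} -> Mona (id 4, lev 1), Sara (id 5, lev 1), Uma (id 6, lev 1), Carol (id 7, lev 1).
Iteration 2: rows with manager_id in {4,5,6,7} -> Xena (id 8, lev 2), Quinn (id 12, lev 2).
Iteration 3: rows with manager_id in {8,12} -> Yara (id 10, lev 3), Tom (id 16, lev 3).
Iteration 4: rows with manager_id in {10,16} -> Pam (id 14, lev 4).
Iteration 5: lev < 4 fails for all current rows; recursion stops.
Total rows emitted: 10.

10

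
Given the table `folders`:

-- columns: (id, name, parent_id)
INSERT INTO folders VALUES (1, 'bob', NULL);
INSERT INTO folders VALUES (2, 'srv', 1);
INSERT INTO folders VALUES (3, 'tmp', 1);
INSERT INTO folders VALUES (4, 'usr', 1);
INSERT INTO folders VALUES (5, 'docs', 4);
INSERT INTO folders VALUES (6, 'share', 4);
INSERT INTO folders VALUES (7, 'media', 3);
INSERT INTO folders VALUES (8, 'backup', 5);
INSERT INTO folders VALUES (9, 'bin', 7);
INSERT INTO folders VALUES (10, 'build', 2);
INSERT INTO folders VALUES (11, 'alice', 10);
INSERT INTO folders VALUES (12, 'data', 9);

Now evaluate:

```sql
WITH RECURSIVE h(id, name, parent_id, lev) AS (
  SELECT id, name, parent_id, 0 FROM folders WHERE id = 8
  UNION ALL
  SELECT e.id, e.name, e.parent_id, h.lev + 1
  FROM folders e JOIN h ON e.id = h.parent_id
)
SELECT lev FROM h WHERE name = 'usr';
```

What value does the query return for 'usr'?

Base: id=8 (backup), parent_id=5, lev 0.
Iteration 1: join on id=5 -> docs (id 5, parent_id=4, lev 1).
Iteration 2: join on id=4 -> usr (id 4, parent_id=1, lev 2).
Iteration 3: join on id=1 -> bob (id 1, parent_id=NULL, lev 3).
Iteration 4: parent_id is NULL; no match; recursion stops.

2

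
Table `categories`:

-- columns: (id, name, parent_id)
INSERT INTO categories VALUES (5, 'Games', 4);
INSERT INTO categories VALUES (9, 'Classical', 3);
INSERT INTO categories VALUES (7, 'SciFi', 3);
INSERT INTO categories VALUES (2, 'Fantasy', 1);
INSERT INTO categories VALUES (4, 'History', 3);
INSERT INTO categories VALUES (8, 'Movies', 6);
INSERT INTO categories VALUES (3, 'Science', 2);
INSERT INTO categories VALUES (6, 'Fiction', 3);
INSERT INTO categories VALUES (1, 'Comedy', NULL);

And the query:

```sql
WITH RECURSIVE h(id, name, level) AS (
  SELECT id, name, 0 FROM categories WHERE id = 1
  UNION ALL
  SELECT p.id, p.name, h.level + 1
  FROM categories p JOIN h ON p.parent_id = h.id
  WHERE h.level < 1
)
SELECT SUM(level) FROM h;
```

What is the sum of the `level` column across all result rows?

1

Base: id=1 (Comedy) at level 0.
Iteration 1: rows with parent_id in {1} -> Fantasy (id 2, level 1).
Iteration 2: level < 1 fails for all current rows; recursion stops.
SUM(level) = 0 + 1 = 1.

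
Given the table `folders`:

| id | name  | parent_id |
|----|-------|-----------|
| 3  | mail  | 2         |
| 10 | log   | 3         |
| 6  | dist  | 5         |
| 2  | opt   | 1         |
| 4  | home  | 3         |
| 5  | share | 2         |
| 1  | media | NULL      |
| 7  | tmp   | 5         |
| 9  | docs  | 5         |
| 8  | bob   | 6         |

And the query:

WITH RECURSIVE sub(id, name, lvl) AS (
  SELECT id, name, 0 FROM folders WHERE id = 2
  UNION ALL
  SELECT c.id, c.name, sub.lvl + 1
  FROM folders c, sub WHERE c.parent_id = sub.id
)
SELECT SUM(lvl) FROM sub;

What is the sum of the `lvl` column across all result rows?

15

Base: id=2 (opt) at lvl 0.
Iteration 1: rows with parent_id in {2} -> mail (id 3, lvl 1), share (id 5, lvl 1).
Iteration 2: rows with parent_id in {3,5} -> home (id 4, lvl 2), dist (id 6, lvl 2), tmp (id 7, lvl 2), docs (id 9, lvl 2), log (id 10, lvl 2).
Iteration 3: rows with parent_id in {4,6,7,9,10} -> bob (id 8, lvl 3).
Iteration 4: no rows with parent_id in {8}; recursion stops.
SUM(lvl) = 0 + 1 + 1 + 2 + 2 + 2 + 2 + 2 + 3 = 15.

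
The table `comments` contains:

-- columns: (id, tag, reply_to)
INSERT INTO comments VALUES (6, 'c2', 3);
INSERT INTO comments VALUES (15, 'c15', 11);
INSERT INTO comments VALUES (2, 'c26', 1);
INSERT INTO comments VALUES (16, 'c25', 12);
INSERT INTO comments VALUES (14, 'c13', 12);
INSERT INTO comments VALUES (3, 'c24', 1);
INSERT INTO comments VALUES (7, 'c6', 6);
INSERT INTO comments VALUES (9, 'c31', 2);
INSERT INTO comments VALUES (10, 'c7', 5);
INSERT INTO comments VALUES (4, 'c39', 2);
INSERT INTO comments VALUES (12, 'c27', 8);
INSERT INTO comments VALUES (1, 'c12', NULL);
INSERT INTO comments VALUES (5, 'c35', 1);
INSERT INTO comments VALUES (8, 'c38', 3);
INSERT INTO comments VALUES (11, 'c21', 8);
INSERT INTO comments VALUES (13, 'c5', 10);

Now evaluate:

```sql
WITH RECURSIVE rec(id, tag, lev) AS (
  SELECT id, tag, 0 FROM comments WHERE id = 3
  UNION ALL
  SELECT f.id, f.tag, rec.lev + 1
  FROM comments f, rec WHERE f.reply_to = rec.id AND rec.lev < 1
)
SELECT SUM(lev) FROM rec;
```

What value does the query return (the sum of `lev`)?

2

Base: id=3 (c24) at lev 0.
Iteration 1: rows with reply_to in {3} -> c2 (id 6, lev 1), c38 (id 8, lev 1).
Iteration 2: lev < 1 fails for all current rows; recursion stops.
SUM(lev) = 0 + 1 + 1 = 2.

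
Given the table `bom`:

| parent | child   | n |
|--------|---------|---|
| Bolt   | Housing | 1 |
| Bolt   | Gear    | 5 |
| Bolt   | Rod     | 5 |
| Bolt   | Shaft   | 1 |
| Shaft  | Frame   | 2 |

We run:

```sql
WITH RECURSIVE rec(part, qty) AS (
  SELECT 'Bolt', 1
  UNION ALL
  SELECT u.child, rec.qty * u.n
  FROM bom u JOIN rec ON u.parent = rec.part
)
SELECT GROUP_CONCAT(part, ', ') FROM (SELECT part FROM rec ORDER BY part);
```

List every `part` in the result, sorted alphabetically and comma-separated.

Bolt, Frame, Gear, Housing, Rod, Shaft

Base: (Bolt, qty=1).
Iteration 1: components of {Bolt} -> Gear = 1*5 = 5, Housing = 1*1 = 1, Rod = 1*5 = 5, Shaft = 1*1 = 1.
Iteration 2: components of {Gear,Housing,Rod,Shaft} -> Frame = 1*2 = 2.
Iteration 3: no further components; recursion stops.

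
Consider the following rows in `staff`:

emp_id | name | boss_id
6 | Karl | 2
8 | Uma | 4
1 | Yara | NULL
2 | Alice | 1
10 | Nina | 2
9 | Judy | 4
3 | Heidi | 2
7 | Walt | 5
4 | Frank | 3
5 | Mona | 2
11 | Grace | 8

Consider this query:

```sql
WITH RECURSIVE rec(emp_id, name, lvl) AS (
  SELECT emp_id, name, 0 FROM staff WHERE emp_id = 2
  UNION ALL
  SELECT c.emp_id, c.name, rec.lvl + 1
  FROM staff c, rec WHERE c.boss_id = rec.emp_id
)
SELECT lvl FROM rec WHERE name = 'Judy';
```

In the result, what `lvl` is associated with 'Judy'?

3

Base: emp_id=2 (Alice) at lvl 0.
Iteration 1: rows with boss_id in {2} -> Heidi (id 3, lvl 1), Mona (id 5, lvl 1), Karl (id 6, lvl 1), Nina (id 10, lvl 1).
Iteration 2: rows with boss_id in {3,5,6,10} -> Frank (id 4, lvl 2), Walt (id 7, lvl 2).
Iteration 3: rows with boss_id in {4,7} -> Uma (id 8, lvl 3), Judy (id 9, lvl 3).
Iteration 4: rows with boss_id in {8,9} -> Grace (id 11, lvl 4).
Iteration 5: no rows with boss_id in {11}; recursion stops.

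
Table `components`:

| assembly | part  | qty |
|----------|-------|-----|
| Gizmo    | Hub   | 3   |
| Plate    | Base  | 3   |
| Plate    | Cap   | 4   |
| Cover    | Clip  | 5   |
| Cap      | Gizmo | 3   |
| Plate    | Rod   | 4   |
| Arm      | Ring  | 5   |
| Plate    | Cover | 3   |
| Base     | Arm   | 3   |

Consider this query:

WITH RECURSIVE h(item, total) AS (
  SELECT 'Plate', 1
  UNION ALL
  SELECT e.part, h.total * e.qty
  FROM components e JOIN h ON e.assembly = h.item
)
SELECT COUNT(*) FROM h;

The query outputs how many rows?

10

Base: (Plate, total=1).
Iteration 1: components of {Plate} -> Base = 1*3 = 3, Cap = 1*4 = 4, Cover = 1*3 = 3, Rod = 1*4 = 4.
Iteration 2: components of {Base,Cap,Cover,Rod} -> Arm = 3*3 = 9, Clip = 3*5 = 15, Gizmo = 4*3 = 12.
Iteration 3: components of {Arm,Clip,Gizmo} -> Hub = 12*3 = 36, Ring = 9*5 = 45.
Iteration 4: no further components; recursion stops.
Total rows emitted: 10.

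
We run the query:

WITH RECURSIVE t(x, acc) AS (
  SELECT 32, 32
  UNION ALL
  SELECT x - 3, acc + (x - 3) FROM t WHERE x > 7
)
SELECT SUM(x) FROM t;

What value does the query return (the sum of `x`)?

185

Base: x=32, acc=32.
Iteration 1: 32 > 7 holds -> x = 32 - 3 = 29, acc = 32 + 29 = 61.
Iteration 2: 29 > 7 holds -> x = 29 - 3 = 26, acc = 61 + 26 = 87.
Iteration 3: 26 > 7 holds -> x = 26 - 3 = 23, acc = 87 + 23 = 110.
Iteration 4: 23 > 7 holds -> x = 23 - 3 = 20, acc = 110 + 20 = 130.
Iteration 5: 20 > 7 holds -> x = 20 - 3 = 17, acc = 130 + 17 = 147.
Iteration 6: 17 > 7 holds -> x = 17 - 3 = 14, acc = 147 + 14 = 161.
Iteration 7: 14 > 7 holds -> x = 14 - 3 = 11, acc = 161 + 11 = 172.
Iteration 8: 11 > 7 holds -> x = 11 - 3 = 8, acc = 172 + 8 = 180.
Iteration 9: 8 > 7 holds -> x = 8 - 3 = 5, acc = 180 + 5 = 185.
Iteration 10: 5 > 7 fails; recursion stops.
SUM(x) = 32 + 29 + 26 + 23 + 20 + 17 + 14 + 11 + 8 + 5 = 185.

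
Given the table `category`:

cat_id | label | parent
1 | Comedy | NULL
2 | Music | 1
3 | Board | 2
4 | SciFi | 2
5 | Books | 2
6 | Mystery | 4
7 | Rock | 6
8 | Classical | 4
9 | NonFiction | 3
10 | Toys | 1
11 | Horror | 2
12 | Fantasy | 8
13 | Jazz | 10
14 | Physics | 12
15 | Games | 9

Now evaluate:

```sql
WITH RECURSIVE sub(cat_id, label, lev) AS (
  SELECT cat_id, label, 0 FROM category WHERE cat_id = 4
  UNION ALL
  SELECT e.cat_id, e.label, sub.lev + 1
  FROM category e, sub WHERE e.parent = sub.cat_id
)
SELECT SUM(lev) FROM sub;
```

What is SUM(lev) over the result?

Base: cat_id=4 (SciFi) at lev 0.
Iteration 1: rows with parent in {4} -> Mystery (id 6, lev 1), Classical (id 8, lev 1).
Iteration 2: rows with parent in {6,8} -> Rock (id 7, lev 2), Fantasy (id 12, lev 2).
Iteration 3: rows with parent in {7,12} -> Physics (id 14, lev 3).
Iteration 4: no rows with parent in {14}; recursion stops.
SUM(lev) = 0 + 1 + 1 + 2 + 2 + 3 = 9.

9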